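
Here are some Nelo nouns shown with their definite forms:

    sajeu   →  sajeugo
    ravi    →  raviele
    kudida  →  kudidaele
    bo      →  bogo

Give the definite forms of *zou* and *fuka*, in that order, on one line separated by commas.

The pattern is rounding harmony: -go when the last vowel of the stem is a rounded vowel (*sajeu*, *bo*); -ele when the last vowel of the stem is an unrounded vowel (*ravi*, *kudida*).
Since the last vowel of *zou* is /u/ (a rounded vowel), it takes -go, giving *zougo*.
*fuka* — last vowel /a/ (an unrounded vowel) → -ele → *fukaele*.

zougo, fukaele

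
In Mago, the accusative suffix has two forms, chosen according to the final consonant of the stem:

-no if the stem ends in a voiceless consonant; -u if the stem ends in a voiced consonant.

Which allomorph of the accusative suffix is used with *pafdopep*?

*pafdopep*: final consonant = /p/, voiceless → -no.

-no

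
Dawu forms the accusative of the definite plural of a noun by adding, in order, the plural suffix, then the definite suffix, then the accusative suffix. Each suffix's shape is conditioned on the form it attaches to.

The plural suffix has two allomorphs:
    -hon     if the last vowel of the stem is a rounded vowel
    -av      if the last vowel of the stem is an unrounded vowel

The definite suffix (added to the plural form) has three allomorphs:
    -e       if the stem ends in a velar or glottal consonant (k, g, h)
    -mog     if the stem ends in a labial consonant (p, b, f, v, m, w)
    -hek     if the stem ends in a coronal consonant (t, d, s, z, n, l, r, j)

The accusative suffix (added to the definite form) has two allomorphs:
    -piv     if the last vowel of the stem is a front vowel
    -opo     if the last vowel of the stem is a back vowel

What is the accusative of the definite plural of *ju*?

*ju* — last vowel /u/ (a rounded vowel) → -hon → *juhon*.
The final consonant of the plural form *juhon* is /n/, which is coronal, so the definite suffix is -hek, giving *juhonhek*.
Since the last vowel of the definite form *juhonhek* is /e/ (a front vowel), it takes -piv, giving *juhonhekpiv*.

juhonhekpiv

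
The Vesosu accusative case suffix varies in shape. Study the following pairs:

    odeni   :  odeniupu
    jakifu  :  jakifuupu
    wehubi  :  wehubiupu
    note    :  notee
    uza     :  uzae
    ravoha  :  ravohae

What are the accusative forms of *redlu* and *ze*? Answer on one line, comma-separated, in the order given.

redluupu, zee

The suffix is conditioned by the last vowel: -upu when the last vowel of the stem is a high vowel (*odeni*, *jakifu*, *wehubi*); -e when the last vowel of the stem is a non-high vowel (*note*, *uza*, *ravoha*).
Since the last vowel of *redlu* is /u/ (a high vowel), it takes -upu, giving *redluupu*.
Since the last vowel of *ze* is /e/ (a non-high vowel), it takes -e, giving *zee*.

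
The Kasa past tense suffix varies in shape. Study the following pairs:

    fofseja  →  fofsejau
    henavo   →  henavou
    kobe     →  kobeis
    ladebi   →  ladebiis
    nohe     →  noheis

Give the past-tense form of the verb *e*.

eis

Looking at the last vowel of each stem: -is when the last vowel of the stem is a front vowel (*kobe*, *ladebi*, *nohe*); -u when the last vowel of the stem is a back vowel (*fofseja*, *henavo*).
The last vowel of *e* is /e/, which is a front vowel, so the suffix is -is, giving *eis*.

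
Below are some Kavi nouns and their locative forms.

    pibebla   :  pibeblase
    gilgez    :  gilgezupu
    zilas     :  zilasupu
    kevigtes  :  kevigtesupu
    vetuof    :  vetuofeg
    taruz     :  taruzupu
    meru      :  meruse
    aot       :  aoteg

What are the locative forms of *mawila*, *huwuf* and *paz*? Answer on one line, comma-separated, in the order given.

Looking at the final sound of each stem: -upu when the stem ends in a sibilant (*gilgez*, *zilas*, *kevigtes*, *taruz*); -eg when the stem ends in a non-sibilant consonant (*vetuof*, *aot*); -se when the stem ends in a vowel (*pibebla*, *meru*).
The final sound of *mawila* is /a/, which is a vowel, so the suffix is -se, giving *mawilase*.
*huwuf*: final sound = /f/, a non-sibilant consonant → -eg → *huwufeg*.
The final sound of *paz* is /z/, which is a sibilant, so the suffix is -upu, giving *pazupu*.

mawilase, huwufeg, pazupu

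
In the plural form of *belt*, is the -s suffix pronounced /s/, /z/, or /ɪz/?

/s/

The stem *belt* ends in a voiceless non-sibilant consonant.
The plural suffix surfaces as /ɪz/ after sibilants, /s/ after other voiceless consonants, and /z/ after other voiced sounds.
So the plural -s on *belt* is pronounced /s/.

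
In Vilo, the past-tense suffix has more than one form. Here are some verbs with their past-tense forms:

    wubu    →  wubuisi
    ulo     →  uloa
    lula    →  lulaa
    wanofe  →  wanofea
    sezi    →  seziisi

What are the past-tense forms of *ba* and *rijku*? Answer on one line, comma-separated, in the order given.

The alternation tracks the last vowel of the stem — -isi when the last vowel of the stem is a high vowel (*wubu*, *sezi*); -a when the last vowel of the stem is a non-high vowel (*ulo*, *lula*, *wanofe*).
The last vowel of *ba* is /a/, which is a non-high vowel, so the suffix is -a, giving *baa*.
Since the last vowel of *rijku* is /u/ (a high vowel), it takes -isi, giving *rijkuisi*.

baa, rijkuisi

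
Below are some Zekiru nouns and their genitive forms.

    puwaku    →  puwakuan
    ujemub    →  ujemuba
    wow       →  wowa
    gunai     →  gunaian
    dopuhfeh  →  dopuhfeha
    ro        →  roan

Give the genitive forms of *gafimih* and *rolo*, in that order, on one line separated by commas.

gafimiha, roloan

The pattern is consonant vs. vowel: -a when the stem ends in a consonant (*ujemub*, *wow*, *dopuhfeh*); -an when the stem ends in a vowel (*puwaku*, *gunai*, *ro*).
Since the final sound of *gafimih* is /h/ (a consonant), it takes -a, giving *gafimiha*.
*rolo* — final sound /o/ (a vowel) → -an → *roloan*.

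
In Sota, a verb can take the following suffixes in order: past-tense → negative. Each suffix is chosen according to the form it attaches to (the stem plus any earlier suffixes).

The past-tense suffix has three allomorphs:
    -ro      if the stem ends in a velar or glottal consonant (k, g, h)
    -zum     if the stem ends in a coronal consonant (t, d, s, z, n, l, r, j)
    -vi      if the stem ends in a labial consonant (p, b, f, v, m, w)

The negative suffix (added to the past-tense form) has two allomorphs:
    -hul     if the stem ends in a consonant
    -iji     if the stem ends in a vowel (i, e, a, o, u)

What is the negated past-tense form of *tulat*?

*tulat* — final consonant /t/ (coronal) → -zum → *tulatzum*.
Since the final sound of the past-tense form *tulatzum* is /m/ (a consonant), it takes -hul, giving *tulatzumhul*.

tulatzumhul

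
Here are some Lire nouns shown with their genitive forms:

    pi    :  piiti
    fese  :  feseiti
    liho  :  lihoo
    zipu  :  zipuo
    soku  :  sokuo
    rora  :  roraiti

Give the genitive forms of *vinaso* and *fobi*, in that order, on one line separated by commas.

vinasoo, fobiiti

The alternation tracks the last vowel of the stem — -o when the last vowel of the stem is a rounded vowel (*liho*, *zipu*, *soku*); -iti when the last vowel of the stem is an unrounded vowel (*pi*, *fese*, *rora*).
*vinaso*: last vowel = /o/, a rounded vowel → -o → *vinasoo*.
Since the last vowel of *fobi* is /i/ (an unrounded vowel), it takes -iti, giving *fobiiti*.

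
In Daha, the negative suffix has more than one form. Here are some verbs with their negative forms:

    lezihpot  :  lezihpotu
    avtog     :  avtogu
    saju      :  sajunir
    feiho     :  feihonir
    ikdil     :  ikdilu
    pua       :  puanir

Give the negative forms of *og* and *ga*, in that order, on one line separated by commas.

ogu, ganir

The alternation tracks the final sound of the stem — -u when the stem ends in a consonant (*lezihpot*, *avtog*, *ikdil*); -nir when the stem ends in a vowel (*saju*, *feiho*, *pua*).
*og*: final sound = /g/, a consonant → -u → *ogu*.
*ga*: final sound = /a/, a vowel → -nir → *ganir*.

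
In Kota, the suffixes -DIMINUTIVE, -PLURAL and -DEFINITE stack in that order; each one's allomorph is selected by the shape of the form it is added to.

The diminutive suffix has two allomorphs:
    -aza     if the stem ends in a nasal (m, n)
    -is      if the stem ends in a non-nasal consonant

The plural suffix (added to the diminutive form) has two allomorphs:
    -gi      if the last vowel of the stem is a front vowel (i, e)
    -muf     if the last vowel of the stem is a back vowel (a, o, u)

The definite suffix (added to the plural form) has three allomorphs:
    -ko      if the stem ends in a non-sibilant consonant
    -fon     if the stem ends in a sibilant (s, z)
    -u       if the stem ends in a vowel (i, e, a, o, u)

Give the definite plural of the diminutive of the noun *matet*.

matetisgiu

*matet* — final consonant /t/ (non-nasal) → -is → *matetis*.
The diminutive form *matetis*: last vowel = /i/, a front vowel → -gi → *matetisgi*.
The plural form *matetisgi*: final sound = /i/, a vowel → -u → *matetisgiu*.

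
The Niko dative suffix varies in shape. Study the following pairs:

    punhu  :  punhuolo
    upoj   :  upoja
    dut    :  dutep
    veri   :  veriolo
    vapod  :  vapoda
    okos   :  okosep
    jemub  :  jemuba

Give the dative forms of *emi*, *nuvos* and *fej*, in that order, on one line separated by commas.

Looking at the final sound of each stem: -ep when the stem ends in a voiceless consonant (*dut*, *okos*); -a when the stem ends in a voiced consonant (*upoj*, *vapod*, *jemub*); -olo when the stem ends in a vowel (*punhu*, *veri*).
*emi*: final sound = /i/, a vowel → -olo → *emiolo*.
The final sound of *nuvos* is /s/, which is a voiceless consonant, so the suffix is -ep, giving *nuvosep*.
The final sound of *fej* is /j/, which is a voiced consonant, so the suffix is -a, giving *feja*.

emiolo, nuvosep, feja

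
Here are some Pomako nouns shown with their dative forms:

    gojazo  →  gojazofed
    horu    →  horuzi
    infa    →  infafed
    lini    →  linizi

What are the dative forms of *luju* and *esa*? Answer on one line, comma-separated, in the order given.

The suffix is conditioned by the last vowel: -zi when the last vowel of the stem is a high vowel (*horu*, *lini*); -fed when the last vowel of the stem is a non-high vowel (*gojazo*, *infa*).
*luju* — last vowel /u/ (a high vowel) → -zi → *lujuzi*.
*esa* — last vowel /a/ (a non-high vowel) → -fed → *esafed*.

lujuzi, esafed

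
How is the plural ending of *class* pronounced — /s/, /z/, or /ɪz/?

The stem *class* ends in a sibilant (/s, z, ʃ, ʒ, tʃ, dʒ/).
The plural suffix surfaces as /ɪz/ after sibilants, /s/ after other voiceless consonants, and /z/ after other voiced sounds.
So the plural -s on *class* is pronounced /ɪz/.

/ɪz/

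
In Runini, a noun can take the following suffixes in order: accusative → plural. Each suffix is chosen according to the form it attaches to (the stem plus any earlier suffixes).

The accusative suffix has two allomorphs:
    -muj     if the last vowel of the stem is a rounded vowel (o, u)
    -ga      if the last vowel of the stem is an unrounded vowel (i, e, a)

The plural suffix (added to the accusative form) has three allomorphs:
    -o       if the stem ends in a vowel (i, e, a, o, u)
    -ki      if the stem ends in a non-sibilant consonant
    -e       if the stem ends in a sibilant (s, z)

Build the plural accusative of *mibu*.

mibumujki

*mibu*: last vowel = /u/, a rounded vowel → -muj → *mibumuj*.
The final sound of the accusative form *mibumuj* is /j/, which is a non-sibilant consonant, so the plural suffix is -ki, giving *mibumujki*.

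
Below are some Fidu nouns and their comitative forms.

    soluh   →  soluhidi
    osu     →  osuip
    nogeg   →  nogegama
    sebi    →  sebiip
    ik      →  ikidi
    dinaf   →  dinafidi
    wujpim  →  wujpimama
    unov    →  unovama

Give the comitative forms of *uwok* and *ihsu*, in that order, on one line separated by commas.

uwokidi, ihsuip

The pattern is voicing of the final sound: -idi when the stem ends in a voiceless consonant (*soluh*, *ik*, *dinaf*); -ama when the stem ends in a voiced consonant (*nogeg*, *wujpim*, *unov*); -ip when the stem ends in a vowel (*osu*, *sebi*).
*uwok*: final sound = /k/, a voiceless consonant → -idi → *uwokidi*.
Since the final sound of *ihsu* is /u/ (a vowel), it takes -ip, giving *ihsuip*.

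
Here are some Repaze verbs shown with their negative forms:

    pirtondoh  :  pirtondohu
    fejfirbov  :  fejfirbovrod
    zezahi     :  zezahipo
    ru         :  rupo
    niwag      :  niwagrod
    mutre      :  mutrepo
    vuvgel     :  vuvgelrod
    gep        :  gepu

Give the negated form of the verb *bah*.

Looking at the final sound of each stem: -u when the stem ends in a voiceless consonant (*pirtondoh*, *gep*); -rod when the stem ends in a voiced consonant (*fejfirbov*, *niwag*, *vuvgel*); -po when the stem ends in a vowel (*zezahi*, *ru*, *mutre*).
Since the final sound of *bah* is /h/ (a voiceless consonant), it takes -u, giving *bahu*.

bahu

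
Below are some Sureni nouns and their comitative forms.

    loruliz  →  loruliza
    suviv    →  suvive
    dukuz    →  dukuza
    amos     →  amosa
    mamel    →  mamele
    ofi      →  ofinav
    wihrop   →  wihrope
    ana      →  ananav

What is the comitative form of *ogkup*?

Looking at the final sound of each stem: -a when the stem ends in a sibilant (*loruliz*, *dukuz*, *amos*); -e when the stem ends in a non-sibilant consonant (*suviv*, *mamel*, *wihrop*); -nav when the stem ends in a vowel (*ofi*, *ana*).
The final sound of *ogkup* is /p/, which is a non-sibilant consonant, so the suffix is -e, giving *ogkupe*.

ogkupe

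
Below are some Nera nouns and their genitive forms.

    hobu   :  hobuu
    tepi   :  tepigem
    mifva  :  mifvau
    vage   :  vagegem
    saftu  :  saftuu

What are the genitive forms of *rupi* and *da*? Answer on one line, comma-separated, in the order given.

rupigem, dau

Looking at the last vowel of each stem: -gem when the last vowel of the stem is a front vowel (*tepi*, *vage*); -u when the last vowel of the stem is a back vowel (*hobu*, *mifva*, *saftu*).
Since the last vowel of *rupi* is /i/ (a front vowel), it takes -gem, giving *rupigem*.
*da* — last vowel /a/ (a back vowel) → -u → *dau*.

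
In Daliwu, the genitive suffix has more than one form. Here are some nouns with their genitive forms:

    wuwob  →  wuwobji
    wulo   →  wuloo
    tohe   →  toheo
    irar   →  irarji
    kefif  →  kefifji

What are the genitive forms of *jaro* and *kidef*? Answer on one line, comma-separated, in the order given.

The suffix is conditioned by the final sound: -ji when the stem ends in a consonant (*wuwob*, *irar*, *kefif*); -o when the stem ends in a vowel (*wulo*, *tohe*).
The final sound of *jaro* is /o/, which is a vowel, so the suffix is -o, giving *jaroo*.
*kidef* — final sound /f/ (a consonant) → -ji → *kidefji*.

jaroo, kidefji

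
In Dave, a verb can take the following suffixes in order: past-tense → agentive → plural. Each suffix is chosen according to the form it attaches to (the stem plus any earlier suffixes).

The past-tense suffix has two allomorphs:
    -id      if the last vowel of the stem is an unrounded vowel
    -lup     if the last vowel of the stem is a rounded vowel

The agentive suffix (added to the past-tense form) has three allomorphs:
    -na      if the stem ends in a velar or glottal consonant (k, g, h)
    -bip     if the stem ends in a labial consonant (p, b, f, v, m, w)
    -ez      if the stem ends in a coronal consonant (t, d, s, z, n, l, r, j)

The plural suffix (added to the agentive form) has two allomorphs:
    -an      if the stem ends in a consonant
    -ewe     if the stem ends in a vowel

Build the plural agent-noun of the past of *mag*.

The last vowel of *mag* is /a/, which is an unrounded vowel, so the past-tense suffix is -id, giving *magid*.
The final consonant of the past-tense form *magid* is /d/, which is coronal, so the agentive suffix is -ez, giving *magidez*.
The agentive form *magidez*: final sound = /z/, a consonant → -an → *magidezan*.

magidezan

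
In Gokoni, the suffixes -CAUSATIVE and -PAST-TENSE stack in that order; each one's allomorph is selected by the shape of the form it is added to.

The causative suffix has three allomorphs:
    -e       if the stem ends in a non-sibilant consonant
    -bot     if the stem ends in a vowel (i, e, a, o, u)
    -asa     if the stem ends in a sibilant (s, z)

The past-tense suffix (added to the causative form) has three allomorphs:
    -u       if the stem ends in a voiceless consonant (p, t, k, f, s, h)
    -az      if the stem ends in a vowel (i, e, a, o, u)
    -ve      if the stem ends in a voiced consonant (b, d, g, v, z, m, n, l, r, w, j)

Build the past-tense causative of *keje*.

kejebotu

*keje* — final sound /e/ (a vowel) → -bot → *kejebot*.
The causative form *kejebot*: final sound = /t/, a voiceless consonant → -u → *kejebotu*.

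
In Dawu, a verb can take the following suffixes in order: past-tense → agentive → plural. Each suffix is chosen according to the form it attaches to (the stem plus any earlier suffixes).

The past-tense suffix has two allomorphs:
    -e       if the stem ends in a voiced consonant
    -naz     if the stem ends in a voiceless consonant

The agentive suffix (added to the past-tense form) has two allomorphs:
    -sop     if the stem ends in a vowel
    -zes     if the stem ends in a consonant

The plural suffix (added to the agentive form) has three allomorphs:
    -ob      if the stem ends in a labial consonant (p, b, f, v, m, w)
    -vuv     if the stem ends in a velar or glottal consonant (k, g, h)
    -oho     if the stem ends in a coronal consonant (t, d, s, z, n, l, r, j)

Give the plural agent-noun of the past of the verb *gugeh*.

gugehnazzesoho

*gugeh*: final consonant = /h/, voiceless → -naz → *gugehnaz*.
The final sound of the past-tense form *gugehnaz* is /z/, which is a consonant, so the agentive suffix is -zes, giving *gugehnazzes*.
The final consonant of the agentive form *gugehnazzes* is /s/, which is coronal, so the plural suffix is -oho, giving *gugehnazzesoho*.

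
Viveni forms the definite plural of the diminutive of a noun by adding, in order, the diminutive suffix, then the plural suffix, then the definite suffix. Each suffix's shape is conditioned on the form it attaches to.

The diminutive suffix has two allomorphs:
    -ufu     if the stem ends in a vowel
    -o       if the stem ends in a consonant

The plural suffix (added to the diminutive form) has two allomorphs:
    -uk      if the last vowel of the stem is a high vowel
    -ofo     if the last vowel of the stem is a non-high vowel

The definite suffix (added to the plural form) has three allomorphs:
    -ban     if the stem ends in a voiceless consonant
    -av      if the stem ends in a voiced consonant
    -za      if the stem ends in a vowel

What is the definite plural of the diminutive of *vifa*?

vifaufuukban

*vifa*: final sound = /a/, a vowel → -ufu → *vifaufu*.
Since the last vowel of the diminutive form *vifaufu* is /u/ (a high vowel), it takes -uk, giving *vifaufuuk*.
The plural form *vifaufuuk* — final sound /k/ (a voiceless consonant) → -ban → *vifaufuukban*.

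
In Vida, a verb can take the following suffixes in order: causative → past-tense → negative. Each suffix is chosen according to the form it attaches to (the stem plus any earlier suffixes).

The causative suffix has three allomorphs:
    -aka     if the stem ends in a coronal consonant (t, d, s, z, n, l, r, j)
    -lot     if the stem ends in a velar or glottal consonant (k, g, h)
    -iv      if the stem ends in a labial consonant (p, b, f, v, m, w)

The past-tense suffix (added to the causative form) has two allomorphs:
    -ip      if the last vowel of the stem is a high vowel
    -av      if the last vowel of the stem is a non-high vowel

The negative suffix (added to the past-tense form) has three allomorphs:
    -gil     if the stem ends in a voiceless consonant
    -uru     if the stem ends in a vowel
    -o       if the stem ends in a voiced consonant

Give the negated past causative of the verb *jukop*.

The final consonant of *jukop* is /p/, which is labial, so the causative suffix is -iv, giving *jukopiv*.
Since the last vowel of the causative form *jukopiv* is /i/ (a high vowel), it takes -ip, giving *jukopivip*.
The final sound of the past-tense form *jukopivip* is /p/, which is a voiceless consonant, so the negative suffix is -gil, giving *jukopivipgil*.

jukopivipgil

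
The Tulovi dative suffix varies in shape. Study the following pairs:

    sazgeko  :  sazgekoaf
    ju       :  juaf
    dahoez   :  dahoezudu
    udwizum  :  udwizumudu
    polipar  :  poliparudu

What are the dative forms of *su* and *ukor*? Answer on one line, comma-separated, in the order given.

The alternation tracks the final sound of the stem — -udu when the stem ends in a consonant (*dahoez*, *udwizum*, *polipar*); -af when the stem ends in a vowel (*sazgeko*, *ju*).
Since the final sound of *su* is /u/ (a vowel), it takes -af, giving *suaf*.
*ukor*: final sound = /r/, a consonant → -udu → *ukorudu*.

suaf, ukorudu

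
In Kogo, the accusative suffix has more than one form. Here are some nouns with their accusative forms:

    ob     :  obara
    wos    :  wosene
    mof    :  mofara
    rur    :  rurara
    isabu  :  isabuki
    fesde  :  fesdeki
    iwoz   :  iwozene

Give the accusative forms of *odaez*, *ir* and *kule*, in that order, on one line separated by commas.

The alternation tracks the final sound of the stem — -ene when the stem ends in a sibilant (*wos*, *iwoz*); -ara when the stem ends in a non-sibilant consonant (*ob*, *mof*, *rur*); -ki when the stem ends in a vowel (*isabu*, *fesde*).
The final sound of *odaez* is /z/, which is a sibilant, so the suffix is -ene, giving *odaezene*.
Since the final sound of *ir* is /r/ (a non-sibilant consonant), it takes -ara, giving *irara*.
*kule*: final sound = /e/, a vowel → -ki → *kuleki*.

odaezene, irara, kuleki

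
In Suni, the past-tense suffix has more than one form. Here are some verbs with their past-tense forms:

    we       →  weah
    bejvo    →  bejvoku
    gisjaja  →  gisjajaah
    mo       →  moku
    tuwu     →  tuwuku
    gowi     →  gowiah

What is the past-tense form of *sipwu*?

The suffix is conditioned by the last vowel: -ku when the last vowel of the stem is a rounded vowel (*bejvo*, *mo*, *tuwu*); -ah when the last vowel of the stem is an unrounded vowel (*we*, *gisjaja*, *gowi*).
*sipwu*: last vowel = /u/, a rounded vowel → -ku → *sipwuku*.

sipwuku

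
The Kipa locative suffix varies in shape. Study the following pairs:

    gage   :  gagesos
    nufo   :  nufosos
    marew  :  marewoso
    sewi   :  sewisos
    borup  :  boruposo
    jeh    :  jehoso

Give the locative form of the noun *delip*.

deliposo

The pattern is consonant vs. vowel: -oso when the stem ends in a consonant (*marew*, *borup*, *jeh*); -sos when the stem ends in a vowel (*gage*, *nufo*, *sewi*).
*delip*: final sound = /p/, a consonant → -oso → *deliposo*.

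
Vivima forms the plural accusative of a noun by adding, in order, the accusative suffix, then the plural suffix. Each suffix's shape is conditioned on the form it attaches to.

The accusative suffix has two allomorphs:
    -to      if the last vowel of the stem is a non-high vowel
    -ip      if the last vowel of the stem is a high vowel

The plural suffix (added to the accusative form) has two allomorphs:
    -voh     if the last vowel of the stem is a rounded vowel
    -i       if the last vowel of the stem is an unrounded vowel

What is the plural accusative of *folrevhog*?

folrevhogtovoh

The last vowel of *folrevhog* is /o/, which is a non-high vowel, so the accusative suffix is -to, giving *folrevhogto*.
The accusative form *folrevhogto*: last vowel = /o/, a rounded vowel → -voh → *folrevhogtovoh*.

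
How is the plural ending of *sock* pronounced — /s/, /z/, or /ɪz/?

/s/

The stem *sock* ends in a voiceless non-sibilant consonant.
The plural suffix surfaces as /ɪz/ after sibilants, /s/ after other voiceless consonants, and /z/ after other voiced sounds.
So the plural -s on *sock* is pronounced /s/.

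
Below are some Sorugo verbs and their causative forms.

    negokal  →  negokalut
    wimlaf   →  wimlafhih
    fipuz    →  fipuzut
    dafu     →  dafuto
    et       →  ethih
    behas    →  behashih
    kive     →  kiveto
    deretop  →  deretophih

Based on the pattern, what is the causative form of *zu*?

Looking at the final sound of each stem: -hih when the stem ends in a voiceless consonant (*wimlaf*, *et*, *behas*, *deretop*); -ut when the stem ends in a voiced consonant (*negokal*, *fipuz*); -to when the stem ends in a vowel (*dafu*, *kive*).
The final sound of *zu* is /u/, which is a vowel, so the suffix is -to, giving *zuto*.

zuto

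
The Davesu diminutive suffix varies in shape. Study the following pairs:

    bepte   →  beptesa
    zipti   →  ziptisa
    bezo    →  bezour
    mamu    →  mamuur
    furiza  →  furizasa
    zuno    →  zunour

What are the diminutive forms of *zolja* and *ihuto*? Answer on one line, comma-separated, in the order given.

Looking at the last vowel of each stem: -ur when the last vowel of the stem is a rounded vowel (*bezo*, *mamu*, *zuno*); -sa when the last vowel of the stem is an unrounded vowel (*bepte*, *zipti*, *furiza*).
*zolja* — last vowel /a/ (an unrounded vowel) → -sa → *zoljasa*.
Since the last vowel of *ihuto* is /o/ (a rounded vowel), it takes -ur, giving *ihutour*.

zoljasa, ihutour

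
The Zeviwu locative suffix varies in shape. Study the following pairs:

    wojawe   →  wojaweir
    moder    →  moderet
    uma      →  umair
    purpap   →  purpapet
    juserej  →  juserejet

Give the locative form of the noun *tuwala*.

tuwalair

The pattern is consonant vs. vowel: -et when the stem ends in a consonant (*moder*, *purpap*, *juserej*); -ir when the stem ends in a vowel (*wojawe*, *uma*).
*tuwala* — final sound /a/ (a vowel) → -ir → *tuwalair*.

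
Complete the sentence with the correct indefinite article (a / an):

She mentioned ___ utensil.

a

The indefinite article is chosen by the initial *sound* of the following word, not its spelling.
*utensil* begins with the sound /juː/ (u pronounced /juː/) — a consonant sound.
So the article is *a*: She mentioned a utensil.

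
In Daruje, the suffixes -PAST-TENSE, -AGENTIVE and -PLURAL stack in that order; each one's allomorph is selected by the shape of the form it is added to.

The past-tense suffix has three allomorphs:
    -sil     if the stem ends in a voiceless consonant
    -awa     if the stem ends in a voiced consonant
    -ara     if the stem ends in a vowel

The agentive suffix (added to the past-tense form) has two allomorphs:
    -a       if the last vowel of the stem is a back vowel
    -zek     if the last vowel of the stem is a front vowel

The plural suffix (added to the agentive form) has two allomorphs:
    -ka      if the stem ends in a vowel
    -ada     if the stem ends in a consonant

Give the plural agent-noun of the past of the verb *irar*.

irarawaaka

*irar* — final sound /r/ (a voiced consonant) → -awa → *irarawa*.
The past-tense form *irarawa*: last vowel = /a/, a back vowel → -a → *irarawaa*.
The final sound of the agentive form *irarawaa* is /a/, which is a vowel, so the plural suffix is -ka, giving *irarawaaka*.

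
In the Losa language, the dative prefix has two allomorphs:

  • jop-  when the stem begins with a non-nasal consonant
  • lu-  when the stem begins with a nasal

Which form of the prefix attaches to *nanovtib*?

*nanovtib*: first consonant = /n/, a nasal → lu-.

lu-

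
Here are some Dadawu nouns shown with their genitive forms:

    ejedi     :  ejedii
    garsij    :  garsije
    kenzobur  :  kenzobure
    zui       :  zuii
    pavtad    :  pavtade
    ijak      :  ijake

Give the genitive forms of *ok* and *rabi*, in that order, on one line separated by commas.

Looking at the final sound of each stem: -e when the stem ends in a consonant (*garsij*, *kenzobur*, *pavtad*, *ijak*); -i when the stem ends in a vowel (*ejedi*, *zui*).
Since the final sound of *ok* is /k/ (a consonant), it takes -e, giving *oke*.
*rabi* — final sound /i/ (a vowel) → -i → *rabii*.

oke, rabii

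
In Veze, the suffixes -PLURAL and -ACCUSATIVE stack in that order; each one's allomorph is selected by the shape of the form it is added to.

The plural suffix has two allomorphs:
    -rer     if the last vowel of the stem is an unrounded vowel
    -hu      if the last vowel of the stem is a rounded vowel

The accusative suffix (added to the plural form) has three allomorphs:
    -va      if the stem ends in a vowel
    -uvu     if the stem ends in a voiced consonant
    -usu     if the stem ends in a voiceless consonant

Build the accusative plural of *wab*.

wabreruvu

*wab* — last vowel /a/ (an unrounded vowel) → -rer → *wabrer*.
Since the final sound of the plural form *wabrer* is /r/ (a voiced consonant), it takes -uvu, giving *wabreruvu*.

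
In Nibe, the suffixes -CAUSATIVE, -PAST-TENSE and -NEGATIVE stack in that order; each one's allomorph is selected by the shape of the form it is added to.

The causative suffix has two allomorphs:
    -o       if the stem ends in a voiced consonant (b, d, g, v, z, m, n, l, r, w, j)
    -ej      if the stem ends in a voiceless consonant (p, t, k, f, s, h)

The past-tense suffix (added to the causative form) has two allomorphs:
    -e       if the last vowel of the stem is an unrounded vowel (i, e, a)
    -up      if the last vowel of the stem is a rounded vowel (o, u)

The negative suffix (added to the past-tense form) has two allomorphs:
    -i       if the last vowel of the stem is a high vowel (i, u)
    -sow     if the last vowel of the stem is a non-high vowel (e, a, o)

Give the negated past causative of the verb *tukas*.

tukasejesow

Since the final consonant of *tukas* is /s/ (voiceless), it takes -ej, giving *tukasej*.
The last vowel of the causative form *tukasej* is /e/, which is an unrounded vowel, so the past-tense suffix is -e, giving *tukaseje*.
Since the last vowel of the past-tense form *tukaseje* is /e/ (a non-high vowel), it takes -sow, giving *tukasejesow*.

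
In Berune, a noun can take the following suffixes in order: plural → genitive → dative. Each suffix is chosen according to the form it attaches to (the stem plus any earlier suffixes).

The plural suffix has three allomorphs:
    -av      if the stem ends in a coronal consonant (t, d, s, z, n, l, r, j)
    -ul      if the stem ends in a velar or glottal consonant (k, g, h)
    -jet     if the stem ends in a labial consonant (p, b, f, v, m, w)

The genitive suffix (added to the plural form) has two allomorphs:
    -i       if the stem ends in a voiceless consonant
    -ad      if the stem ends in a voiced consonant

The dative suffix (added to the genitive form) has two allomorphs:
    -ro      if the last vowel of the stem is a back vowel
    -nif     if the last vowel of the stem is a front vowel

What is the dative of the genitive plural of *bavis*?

bavisavadro

*bavis* — final consonant /s/ (coronal) → -av → *bavisav*.
Since the final consonant of the plural form *bavisav* is /v/ (voiced), it takes -ad, giving *bavisavad*.
Since the last vowel of the genitive form *bavisavad* is /a/ (a back vowel), it takes -ro, giving *bavisavadro*.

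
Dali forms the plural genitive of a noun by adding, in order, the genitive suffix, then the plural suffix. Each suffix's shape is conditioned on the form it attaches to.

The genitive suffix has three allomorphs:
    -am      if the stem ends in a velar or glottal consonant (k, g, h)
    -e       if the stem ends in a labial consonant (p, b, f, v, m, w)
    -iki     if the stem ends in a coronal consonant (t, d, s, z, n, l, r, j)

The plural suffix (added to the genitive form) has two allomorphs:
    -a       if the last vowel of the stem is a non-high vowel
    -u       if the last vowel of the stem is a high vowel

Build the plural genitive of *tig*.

tigama

*tig* — final consonant /g/ (velar/glottal) → -am → *tigam*.
The genitive form *tigam* — last vowel /a/ (a non-high vowel) → -a → *tigama*.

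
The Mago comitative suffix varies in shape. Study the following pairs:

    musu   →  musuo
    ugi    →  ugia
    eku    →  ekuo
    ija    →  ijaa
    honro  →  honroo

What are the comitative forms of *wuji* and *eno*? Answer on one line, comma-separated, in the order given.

The alternation tracks the last vowel of the stem — -o when the last vowel of the stem is a rounded vowel (*musu*, *eku*, *honro*); -a when the last vowel of the stem is an unrounded vowel (*ugi*, *ija*).
*wuji* — last vowel /i/ (an unrounded vowel) → -a → *wujia*.
Since the last vowel of *eno* is /o/ (a rounded vowel), it takes -o, giving *enoo*.

wujia, enoo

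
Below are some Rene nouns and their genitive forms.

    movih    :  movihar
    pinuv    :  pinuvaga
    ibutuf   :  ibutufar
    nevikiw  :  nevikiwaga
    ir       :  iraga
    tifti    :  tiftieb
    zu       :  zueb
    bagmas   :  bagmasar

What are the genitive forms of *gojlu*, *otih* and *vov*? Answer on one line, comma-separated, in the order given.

gojlueb, otihar, vovaga

Looking at the final sound of each stem: -ar when the stem ends in a voiceless consonant (*movih*, *ibutuf*, *bagmas*); -aga when the stem ends in a voiced consonant (*pinuv*, *nevikiw*, *ir*); -eb when the stem ends in a vowel (*tifti*, *zu*).
Since the final sound of *gojlu* is /u/ (a vowel), it takes -eb, giving *gojlueb*.
*otih* — final sound /h/ (a voiceless consonant) → -ar → *otihar*.
The final sound of *vov* is /v/, which is a voiced consonant, so the suffix is -aga, giving *vovaga*.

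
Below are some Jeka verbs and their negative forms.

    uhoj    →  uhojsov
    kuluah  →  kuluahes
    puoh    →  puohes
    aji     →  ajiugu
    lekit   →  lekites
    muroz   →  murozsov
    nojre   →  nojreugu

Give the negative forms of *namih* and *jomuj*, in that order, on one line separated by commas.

namihes, jomujsov

The suffix is conditioned by the final sound: -es when the stem ends in a voiceless consonant (*kuluah*, *puoh*, *lekit*); -sov when the stem ends in a voiced consonant (*uhoj*, *muroz*); -ugu when the stem ends in a vowel (*aji*, *nojre*).
The final sound of *namih* is /h/, which is a voiceless consonant, so the suffix is -es, giving *namihes*.
The final sound of *jomuj* is /j/, which is a voiced consonant, so the suffix is -sov, giving *jomujsov*.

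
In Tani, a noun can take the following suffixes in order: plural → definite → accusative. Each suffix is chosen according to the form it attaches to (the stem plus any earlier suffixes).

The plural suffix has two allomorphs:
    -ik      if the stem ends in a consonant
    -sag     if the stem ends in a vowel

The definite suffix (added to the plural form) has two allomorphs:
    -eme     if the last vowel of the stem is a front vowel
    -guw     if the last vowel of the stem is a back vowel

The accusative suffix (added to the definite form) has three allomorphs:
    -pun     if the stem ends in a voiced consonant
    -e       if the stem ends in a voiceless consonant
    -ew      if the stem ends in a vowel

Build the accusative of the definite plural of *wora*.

worasagguwpun

Since the final sound of *wora* is /a/ (a vowel), it takes -sag, giving *worasag*.
The plural form *worasag* — last vowel /a/ (a back vowel) → -guw → *worasagguw*.
The definite form *worasagguw* — final sound /w/ (a voiced consonant) → -pun → *worasagguwpun*.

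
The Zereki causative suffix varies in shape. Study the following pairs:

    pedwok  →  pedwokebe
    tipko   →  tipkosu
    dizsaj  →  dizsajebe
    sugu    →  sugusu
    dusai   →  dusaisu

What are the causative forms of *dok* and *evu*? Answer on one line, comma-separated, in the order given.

The alternation tracks the final sound of the stem — -ebe when the stem ends in a consonant (*pedwok*, *dizsaj*); -su when the stem ends in a vowel (*tipko*, *sugu*, *dusai*).
Since the final sound of *dok* is /k/ (a consonant), it takes -ebe, giving *dokebe*.
*evu* — final sound /u/ (a vowel) → -su → *evusu*.

dokebe, evusu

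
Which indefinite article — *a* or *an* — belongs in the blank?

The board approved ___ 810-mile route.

The indefinite article is chosen by the initial *sound* of the following word, not its spelling.
The number *810* is spoken "eight hundred …", beginning with /eɪt/ — a vowel sound.
So the article is *an*: The board approved an 810-mile route.

an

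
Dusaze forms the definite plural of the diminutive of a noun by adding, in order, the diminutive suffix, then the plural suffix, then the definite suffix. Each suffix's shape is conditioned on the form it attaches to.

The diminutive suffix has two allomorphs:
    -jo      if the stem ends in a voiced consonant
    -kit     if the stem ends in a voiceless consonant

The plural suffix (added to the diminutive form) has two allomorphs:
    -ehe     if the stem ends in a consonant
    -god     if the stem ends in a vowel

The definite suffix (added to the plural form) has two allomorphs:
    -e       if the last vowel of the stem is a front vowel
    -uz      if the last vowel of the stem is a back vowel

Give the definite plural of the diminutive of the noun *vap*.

vapkitehee

*vap*: final consonant = /p/, voiceless → -kit → *vapkit*.
Since the final sound of the diminutive form *vapkit* is /t/ (a consonant), it takes -ehe, giving *vapkitehe*.
The plural form *vapkitehe*: last vowel = /e/, a front vowel → -e → *vapkitehee*.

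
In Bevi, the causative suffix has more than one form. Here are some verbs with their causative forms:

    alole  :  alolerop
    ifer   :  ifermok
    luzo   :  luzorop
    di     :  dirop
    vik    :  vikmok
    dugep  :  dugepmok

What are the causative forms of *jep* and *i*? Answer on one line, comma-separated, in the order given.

jepmok, irop

The alternation tracks the final sound of the stem — -mok when the stem ends in a consonant (*ifer*, *vik*, *dugep*); -rop when the stem ends in a vowel (*alole*, *luzo*, *di*).
*jep*: final sound = /p/, a consonant → -mok → *jepmok*.
*i* — final sound /i/ (a vowel) → -rop → *irop*.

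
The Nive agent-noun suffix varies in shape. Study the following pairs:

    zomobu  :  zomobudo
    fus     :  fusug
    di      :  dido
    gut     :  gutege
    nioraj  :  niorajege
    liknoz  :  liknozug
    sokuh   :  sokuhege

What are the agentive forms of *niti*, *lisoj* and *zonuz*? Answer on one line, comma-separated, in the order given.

The alternation tracks the final sound of the stem — -ug when the stem ends in a sibilant (*fus*, *liknoz*); -ege when the stem ends in a non-sibilant consonant (*gut*, *nioraj*, *sokuh*); -do when the stem ends in a vowel (*zomobu*, *di*).
*niti* — final sound /i/ (a vowel) → -do → *nitido*.
Since the final sound of *lisoj* is /j/ (a non-sibilant consonant), it takes -ege, giving *lisojege*.
The final sound of *zonuz* is /z/, which is a sibilant, so the suffix is -ug, giving *zonuzug*.

nitido, lisojege, zonuzug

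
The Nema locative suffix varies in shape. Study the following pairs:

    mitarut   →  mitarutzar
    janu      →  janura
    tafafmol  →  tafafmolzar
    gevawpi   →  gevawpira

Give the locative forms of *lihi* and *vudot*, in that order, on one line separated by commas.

lihira, vudotzar

Looking at the final sound of each stem: -zar when the stem ends in a consonant (*mitarut*, *tafafmol*); -ra when the stem ends in a vowel (*janu*, *gevawpi*).
*lihi* — final sound /i/ (a vowel) → -ra → *lihira*.
*vudot* — final sound /t/ (a consonant) → -zar → *vudotzar*.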